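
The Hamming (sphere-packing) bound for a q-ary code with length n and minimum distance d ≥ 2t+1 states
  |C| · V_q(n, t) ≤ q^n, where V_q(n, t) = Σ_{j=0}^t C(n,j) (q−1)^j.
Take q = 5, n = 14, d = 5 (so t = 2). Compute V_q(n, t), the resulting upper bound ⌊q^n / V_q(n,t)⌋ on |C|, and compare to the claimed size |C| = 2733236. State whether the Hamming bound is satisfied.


V_q(n, t) = 1513, q^n = 6103515625, Hamming bound = 4034048, |C| = 2733236 ≤ bound (satisfied).

Step 1: Compute V_q(n, t) = Σ_{j=0}^2 C(n, j) (q−1)^j.
  j = 0: C(14,0)·(4)^0 = 1·1 = 1.
  j = 1: C(14,1)·(4)^1 = 14·4 = 56.
  j = 2: C(14,2)·(4)^2 = 91·16 = 1456.
  V_q(n, t) = 1 + 56 + 1456 = 1513.
Step 2: q^n = 5^14 = 6103515625.
Step 3: Hamming bound ⌊q^n / V_q(n,t)⌋ = ⌊6103515625/1513⌋ = 4034048.
Step 4: Compare |C| = 2733236 to 4034048: satisfied.
The claimed |C| lies below the Hamming bound.


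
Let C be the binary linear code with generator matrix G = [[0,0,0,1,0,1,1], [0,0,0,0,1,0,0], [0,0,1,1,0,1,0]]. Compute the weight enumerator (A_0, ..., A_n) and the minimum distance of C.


Weight distribution: A_0 = 1, A_1 = 1, A_2 = 1, A_3 = 3, A_4 = 2. Minimum distance d = 1.

Enumerate all 2^3 = 8 messages m ∈ F_2^3.
For each, compute codeword c = mG in F_2^7, then tally its weight.
  m = 000 → c = 0000000, weight = 0.
  m = 100 → c = 0001011, weight = 3.
  m = 010 → c = 0000100, weight = 1.
  m = 110 → c = 0001111, weight = 4.
  m = 001 → c = 0011010, weight = 3.
  m = 101 → c = 0010001, weight = 2.
  m = 011 → c = 0011110, weight = 4.
  m = 111 → c = 0010101, weight = 3.
Tally weights:
  weight 0: 1 codewords.
  weight 1: 1 codewords.
  weight 2: 1 codewords.
  weight 3: 3 codewords.
  weight 4: 2 codewords.
Minimum distance d = smallest w > 0 with A_w > 0 = 1.
Sanity: Σ A_w = 8 = 2^3 = 8 ✓.


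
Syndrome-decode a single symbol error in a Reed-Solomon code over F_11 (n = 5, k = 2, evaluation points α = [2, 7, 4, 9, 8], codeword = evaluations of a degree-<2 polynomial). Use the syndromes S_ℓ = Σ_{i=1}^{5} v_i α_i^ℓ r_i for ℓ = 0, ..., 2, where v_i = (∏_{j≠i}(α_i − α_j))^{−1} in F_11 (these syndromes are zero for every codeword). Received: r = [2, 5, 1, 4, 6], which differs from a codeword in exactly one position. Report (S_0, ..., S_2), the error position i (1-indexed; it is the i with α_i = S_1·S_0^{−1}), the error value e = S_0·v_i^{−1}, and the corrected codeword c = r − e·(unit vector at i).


S = (2, 5, 7), error at position 5, error magnitude e = 7, c = [2, 5, 1, 4, 10].

Step 1: column multipliers v_i = (∏_{j≠i}(α_i − α_j))^{−1} mod 11.
  i = 1 (α = 2): (2−7)(2−4)(2−9)(2−8) = (−5)·(−2)·(−7)·(−6) = 420 ≡ 2, so v_1 = 2^{−1} = 6 (mod 11).
  i = 2 (α = 7): (7−2)(7−4)(7−9)(7−8) = 5·3·(−2)·(−1) = 30 ≡ 8, so v_2 = 8^{−1} = 7 (mod 11).
  i = 3 (α = 4): (4−2)(4−7)(4−9)(4−8) = 2·(−3)·(−5)·(−4) = −120 ≡ 1, so v_3 = 1^{−1} = 1 (mod 11).
  i = 4 (α = 9): (9−2)(9−7)(9−4)(9−8) = 7·2·5·1 = 70 ≡ 4, so v_4 = 4^{−1} = 3 (mod 11).
  i = 5 (α = 8): (8−2)(8−7)(8−4)(8−9) = 6·1·4·(−1) = −24 ≡ 9, so v_5 = 9^{−1} = 5 (mod 11).
  v = [6, 7, 1, 3, 5].
Step 2: syndromes of r = [2, 5, 1, 4, 6] (all sums mod 11).
  S_0 = Σ v_i r_i = 6·2 + 7·5 + 1·1 + 3·4 + 5·6 = 90 ≡ 2.
  S_1 = Σ v_i α_i r_i = 6·2·2 + 7·7·5 + 1·4·1 + 3·9·4 + 5·8·6 = 621 ≡ 5.
  α_i^2 mod 11 = [4, 5, 5, 4, 9].
  S_2 = Σ v_i α_i^2 r_i = 6·4·2 + 7·5·5 + 1·5·1 + 3·4·4 + 5·9·6 = 546 ≡ 7.
  S = (2, 5, 7) ≠ 0, so r is not a codeword (an error is present).
Step 3: locate the error. For a single error e at position i, S_ℓ = v_i·e·α_i^ℓ, so α_err = S_1/S_0.
  S_0^{−1} = 2^{−1} = 6 (mod 11), so α_err = 5·6 = 30 ≡ 8 = α_5. Error position i = 5.
  Consistency check: S_2/S_1 = 7·9 = 63 ≡ 8 = α_err ✓ (single-error assumption holds).
Step 4: error magnitude e = S_0/v_5 = S_0·∏_{j≠5}(α_5 − α_j) = 2·9 = 18 ≡ 7 (mod 11).
Step 5: correct position 5: c_5 = r_5 − e = 6 − 7 ≡ 10 (mod 11). Hence c = [2, 5, 1, 4, 10].
  Check: interpolating c through the α_i gives m(x) = 3 + 5·x (degree < 2) with m(α_i) = c_i for every i, so c is indeed a codeword.


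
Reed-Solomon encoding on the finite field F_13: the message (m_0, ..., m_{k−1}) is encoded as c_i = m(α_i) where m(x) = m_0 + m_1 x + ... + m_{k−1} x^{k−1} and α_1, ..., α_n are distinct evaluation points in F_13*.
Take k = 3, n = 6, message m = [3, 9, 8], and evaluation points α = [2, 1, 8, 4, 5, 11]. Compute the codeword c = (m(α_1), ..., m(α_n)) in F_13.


c = [1, 7, 2, 11, 1, 4]

Message polynomial: m(x) = 3 + 9·x + 8·x^2 (mod 13).
For each evaluation point α_i, compute m(α_i) mod 13:
  α_1 = 2: Horner steps 8 → 12 → 1, so m(2) = 1.
  α_2 = 1: Horner steps 8 → 4 → 7, so m(1) = 7.
  α_3 = 8: Horner steps 8 → 8 → 2, so m(8) = 2.
  α_4 = 4: Horner steps 8 → 2 → 11, so m(4) = 11.
  α_5 = 5: Horner steps 8 → 10 → 1, so m(5) = 1.
  α_6 = 11: Horner steps 8 → 6 → 4, so m(11) = 4.
Codeword c = [1, 7, 2, 11, 1, 4] ∈ F_13^6.


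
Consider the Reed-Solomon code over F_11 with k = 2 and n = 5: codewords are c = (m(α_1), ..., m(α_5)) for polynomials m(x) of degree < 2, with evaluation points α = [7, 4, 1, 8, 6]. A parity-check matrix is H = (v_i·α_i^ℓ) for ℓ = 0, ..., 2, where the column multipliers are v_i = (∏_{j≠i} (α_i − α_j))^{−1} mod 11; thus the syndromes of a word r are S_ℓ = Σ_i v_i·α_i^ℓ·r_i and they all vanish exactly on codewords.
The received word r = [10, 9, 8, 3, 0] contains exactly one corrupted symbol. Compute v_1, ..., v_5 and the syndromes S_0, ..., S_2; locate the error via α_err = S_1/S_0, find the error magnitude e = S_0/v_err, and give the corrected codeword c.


S = (3, 7, 9), error at position 5, error magnitude e = 5, c = [10, 9, 8, 3, 6].

Step 1: column multipliers v_i = (∏_{j≠i}(α_i − α_j))^{−1} mod 11.
  i = 1 (α = 7): (7−4)(7−1)(7−8)(7−6) = 3·6·(−1)·1 = −18 ≡ 4, so v_1 = 4^{−1} = 3 (mod 11).
  i = 2 (α = 4): (4−7)(4−1)(4−8)(4−6) = (−3)·3·(−4)·(−2) = −72 ≡ 5, so v_2 = 5^{−1} = 9 (mod 11).
  i = 3 (α = 1): (1−7)(1−4)(1−8)(1−6) = (−6)·(−3)·(−7)·(−5) = 630 ≡ 3, so v_3 = 3^{−1} = 4 (mod 11).
  i = 4 (α = 8): (8−7)(8−4)(8−1)(8−6) = 1·4·7·2 = 56 ≡ 1, so v_4 = 1^{−1} = 1 (mod 11).
  i = 5 (α = 6): (6−7)(6−4)(6−1)(6−8) = (−1)·2·5·(−2) = 20 ≡ 9, so v_5 = 9^{−1} = 5 (mod 11).
  v = [3, 9, 4, 1, 5].
Step 2: syndromes of r = [10, 9, 8, 3, 0] (all sums mod 11).
  S_0 = Σ v_i r_i = 3·10 + 9·9 + 4·8 + 1·3 + 5·0 = 146 ≡ 3.
  S_1 = Σ v_i α_i r_i = 3·7·10 + 9·4·9 + 4·1·8 + 1·8·3 + 5·6·0 = 590 ≡ 7.
  α_i^2 mod 11 = [5, 5, 1, 9, 3].
  S_2 = Σ v_i α_i^2 r_i = 3·5·10 + 9·5·9 + 4·1·8 + 1·9·3 + 5·3·0 = 614 ≡ 9.
  S = (3, 7, 9) ≠ 0, so r is not a codeword (an error is present).
Step 3: locate the error. For a single error e at position i, S_ℓ = v_i·e·α_i^ℓ, so α_err = S_1/S_0.
  S_0^{−1} = 3^{−1} = 4 (mod 11), so α_err = 7·4 = 28 ≡ 6 = α_5. Error position i = 5.
  Consistency check: S_2/S_1 = 9·8 = 72 ≡ 6 = α_err ✓ (single-error assumption holds).
Step 4: error magnitude e = S_0/v_5 = S_0·∏_{j≠5}(α_5 − α_j) = 3·9 = 27 ≡ 5 (mod 11).
Step 5: correct position 5: c_5 = r_5 − e = 0 − 5 ≡ 6 (mod 11). Hence c = [10, 9, 8, 3, 6].
  Check: interpolating c through the α_i gives m(x) = 4 + 4·x (degree < 2) with m(α_i) = c_i for every i, so c is indeed a codeword.


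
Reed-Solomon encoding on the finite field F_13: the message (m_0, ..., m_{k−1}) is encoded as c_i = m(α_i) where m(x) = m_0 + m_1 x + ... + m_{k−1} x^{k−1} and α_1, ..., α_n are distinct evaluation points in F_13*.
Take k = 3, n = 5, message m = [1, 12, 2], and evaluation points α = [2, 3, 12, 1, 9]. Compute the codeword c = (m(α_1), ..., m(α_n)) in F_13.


c = [7, 3, 4, 2, 11]

Message polynomial: m(x) = 1 + 12·x + 2·x^2 (mod 13).
For each evaluation point α_i, compute m(α_i) mod 13:
  α_1 = 2: Horner steps 2 → 3 → 7, so m(2) = 7.
  α_2 = 3: Horner steps 2 → 5 → 3, so m(3) = 3.
  α_3 = 12: Horner steps 2 → 10 → 4, so m(12) = 4.
  α_4 = 1: Horner steps 2 → 1 → 2, so m(1) = 2.
  α_5 = 9: Horner steps 2 → 4 → 11, so m(9) = 11.
Codeword c = [7, 3, 4, 2, 11] ∈ F_13^5.


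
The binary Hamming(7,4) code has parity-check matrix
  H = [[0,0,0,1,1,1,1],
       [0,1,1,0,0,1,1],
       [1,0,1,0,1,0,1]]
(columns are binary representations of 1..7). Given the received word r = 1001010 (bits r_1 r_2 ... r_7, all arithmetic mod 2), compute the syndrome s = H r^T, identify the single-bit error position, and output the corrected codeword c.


s = (0, 1, 1)^T, error position = 3, corrected codeword c = 1011010

Compute s = H r^T mod 2 one row at a time:
  s_1 = 1 + 0 + 1 + 0 = 2 ≡ 0 (mod 2).
  s_2 = 0 + 0 + 1 + 0 = 1 ≡ 1 (mod 2).
  s_3 = 1 + 0 + 0 + 0 = 1 ≡ 1 (mod 2).
s = (0, 1, 1)^T — this equals column 3 of H (binary 011), so error is at position 3.
Correct: flip bit 3 of r = 1001010 to get c = 1011010.


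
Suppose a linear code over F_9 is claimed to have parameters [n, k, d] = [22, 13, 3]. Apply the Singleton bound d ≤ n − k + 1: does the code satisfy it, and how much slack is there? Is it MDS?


Singleton RHS = n − k + 1 = 10, slack = 7, bound satisfied, not MDS.

Singleton bound: d ≤ n − k + 1.
Here n = 22, k = 13, so n − k + 1 = 10.
Given d = 3, check d ≤ 10: YES.
Slack = (n − k + 1) − d = 7.
The code is NOT MDS (slack = 7 > 0).
Description: the claimed parameters are [22, 13, 3]_9; such a code would be non-MDS.


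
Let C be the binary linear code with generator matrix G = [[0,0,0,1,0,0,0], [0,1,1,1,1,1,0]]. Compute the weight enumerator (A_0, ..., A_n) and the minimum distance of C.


Weight distribution: A_0 = 1, A_1 = 1, A_4 = 1, A_5 = 1. Minimum distance d = 1.

Enumerate all 2^2 = 4 messages m ∈ F_2^2.
For each, compute codeword c = mG in F_2^7, then tally its weight.
  m = 00 → c = 0000000, weight = 0.
  m = 10 → c = 0001000, weight = 1.
  m = 01 → c = 0111110, weight = 5.
  m = 11 → c = 0110110, weight = 4.
Tally weights:
  weight 0: 1 codewords.
  weight 1: 1 codewords.
  weight 4: 1 codewords.
  weight 5: 1 codewords.
Minimum distance d = smallest w > 0 with A_w > 0 = 1.
Sanity: Σ A_w = 4 = 2^2 = 4 ✓.


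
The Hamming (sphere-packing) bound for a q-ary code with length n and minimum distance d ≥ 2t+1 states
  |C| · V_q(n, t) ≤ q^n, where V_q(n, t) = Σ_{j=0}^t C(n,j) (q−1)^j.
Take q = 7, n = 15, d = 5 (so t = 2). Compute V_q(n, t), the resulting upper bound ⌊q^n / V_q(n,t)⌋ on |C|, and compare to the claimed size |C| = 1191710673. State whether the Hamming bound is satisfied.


V_q(n, t) = 3871, q^n = 4747561509943, Hamming bound = 1226443169, |C| = 1191710673 ≤ bound (satisfied).

Step 1: Compute V_q(n, t) = Σ_{j=0}^2 C(n, j) (q−1)^j.
  j = 0: C(15,0)·(6)^0 = 1·1 = 1.
  j = 1: C(15,1)·(6)^1 = 15·6 = 90.
  j = 2: C(15,2)·(6)^2 = 105·36 = 3780.
  V_q(n, t) = 1 + 90 + 3780 = 3871.
Step 2: q^n = 7^15 = 4747561509943.
Step 3: Hamming bound ⌊q^n / V_q(n,t)⌋ = ⌊4747561509943/3871⌋ = 1226443169.
Step 4: Compare |C| = 1191710673 to 1226443169: satisfied.
The claimed |C| lies below the Hamming bound.


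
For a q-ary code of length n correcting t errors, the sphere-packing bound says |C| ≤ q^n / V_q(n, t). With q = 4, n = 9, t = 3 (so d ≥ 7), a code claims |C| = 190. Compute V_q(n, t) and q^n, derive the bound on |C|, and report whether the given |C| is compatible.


V_q(n, t) = 2620, q^n = 262144, Hamming bound = 100, |C| = 190 > bound (violated).

Step 1: Compute V_q(n, t) = Σ_{j=0}^3 C(n, j) (q−1)^j.
  j = 0: C(9,0)·(3)^0 = 1·1 = 1.
  j = 1: C(9,1)·(3)^1 = 9·3 = 27.
  j = 2: C(9,2)·(3)^2 = 36·9 = 324.
  j = 3: C(9,3)·(3)^3 = 84·27 = 2268.
  V_q(n, t) = 1 + 27 + 324 + 2268 = 2620.
Step 2: q^n = 4^9 = 262144.
Step 3: Hamming bound ⌊q^n / V_q(n,t)⌋ = ⌊262144/2620⌋ = 100.
Step 4: Compare |C| = 190 to 100: violated.
The claimed |C| lies above the Hamming bound, so no 4-ary code of length 9 with d ≥ 7 can have 190 codewords.


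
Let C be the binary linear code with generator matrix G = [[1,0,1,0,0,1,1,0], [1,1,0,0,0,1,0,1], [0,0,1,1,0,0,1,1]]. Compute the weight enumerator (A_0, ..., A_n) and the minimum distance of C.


Weight distribution: A_0 = 1, A_2 = 1, A_4 = 5, A_6 = 1. Minimum distance d = 2.

Enumerate all 2^3 = 8 messages m ∈ F_2^3.
For each, compute codeword c = mG in F_2^8, then tally its weight.
  m = 000 → c = 00000000, weight = 0.
  m = 100 → c = 10100110, weight = 4.
  m = 010 → c = 11000101, weight = 4.
  m = 110 → c = 01100011, weight = 4.
  m = 001 → c = 00110011, weight = 4.
  m = 101 → c = 10010101, weight = 4.
  m = 011 → c = 11110110, weight = 6.
  m = 111 → c = 01010000, weight = 2.
Tally weights:
  weight 0: 1 codewords.
  weight 2: 1 codewords.
  weight 4: 5 codewords.
  weight 6: 1 codewords.
Minimum distance d = smallest w > 0 with A_w > 0 = 2.
Sanity: Σ A_w = 8 = 2^3 = 8 ✓.


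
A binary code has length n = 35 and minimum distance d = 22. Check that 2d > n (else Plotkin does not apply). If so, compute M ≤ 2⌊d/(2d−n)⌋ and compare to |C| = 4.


Plotkin bound M ≤ 4; given |C| = 4 ≤ bound (satisfied).

Check applicability: 2d = 44, n = 35.
2d − n = 9 > 0, so Plotkin applies.
Compute d/(2d−n) = 22/9 ≈ 2.4444.
⌊d/(2d−n)⌋ = 2.
Plotkin bound: M ≤ 2·2 = 4.
Given |C| = 4, check: satisfied.
This |C| is at the Plotkin bound.


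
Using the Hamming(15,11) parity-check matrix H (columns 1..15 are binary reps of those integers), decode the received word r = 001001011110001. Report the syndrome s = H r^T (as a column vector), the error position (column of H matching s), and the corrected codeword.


s = (1, 0, 1, 0)^T, error position = 10, corrected codeword c = 001001011010001

Compute s = H r^T mod 2 one row at a time:
  s_1 = 1 + 1 + 1 + 1 + 0 + 0 + 0 + 1 = 5 ≡ 1 (mod 2).
  s_2 = 0 + 0 + 1 + 0 + 0 + 0 + 0 + 1 = 2 ≡ 0 (mod 2).
  s_3 = 0 + 1 + 1 + 0 + 1 + 1 + 0 + 1 = 5 ≡ 1 (mod 2).
  s_4 = 0 + 1 + 0 + 0 + 1 + 1 + 0 + 1 = 4 ≡ 0 (mod 2).
s = (1, 0, 1, 0)^T — this equals column 10 of H (binary 1010), so error is at position 10.
Correct: flip bit 10 of r = 001001011110001 to get c = 001001011010001.


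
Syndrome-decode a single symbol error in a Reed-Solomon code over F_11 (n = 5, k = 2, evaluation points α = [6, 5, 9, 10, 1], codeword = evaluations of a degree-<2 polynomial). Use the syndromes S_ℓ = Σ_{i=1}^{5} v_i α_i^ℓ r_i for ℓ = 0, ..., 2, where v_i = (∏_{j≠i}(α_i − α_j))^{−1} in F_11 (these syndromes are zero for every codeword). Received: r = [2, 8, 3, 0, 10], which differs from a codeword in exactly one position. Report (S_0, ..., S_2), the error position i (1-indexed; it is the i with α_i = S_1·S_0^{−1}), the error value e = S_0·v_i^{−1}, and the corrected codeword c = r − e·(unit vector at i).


S = (10, 2, 7), error at position 3, error magnitude e = 8, c = [2, 8, 6, 0, 10].

Step 1: column multipliers v_i = (∏_{j≠i}(α_i − α_j))^{−1} mod 11.
  i = 1 (α = 6): (6−5)(6−9)(6−10)(6−1) = 1·(−3)·(−4)·5 = 60 ≡ 5, so v_1 = 5^{−1} = 9 (mod 11).
  i = 2 (α = 5): (5−6)(5−9)(5−10)(5−1) = (−1)·(−4)·(−5)·4 = −80 ≡ 8, so v_2 = 8^{−1} = 7 (mod 11).
  i = 3 (α = 9): (9−6)(9−5)(9−10)(9−1) = 3·4·(−1)·8 = −96 ≡ 3, so v_3 = 3^{−1} = 4 (mod 11).
  i = 4 (α = 10): (10−6)(10−5)(10−9)(10−1) = 4·5·1·9 = 180 ≡ 4, so v_4 = 4^{−1} = 3 (mod 11).
  i = 5 (α = 1): (1−6)(1−5)(1−9)(1−10) = (−5)·(−4)·(−8)·(−9) = 1440 ≡ 10, so v_5 = 10^{−1} = 10 (mod 11).
  v = [9, 7, 4, 3, 10].
Step 2: syndromes of r = [2, 8, 3, 0, 10] (all sums mod 11).
  S_0 = Σ v_i r_i = 9·2 + 7·8 + 4·3 + 3·0 + 10·10 = 186 ≡ 10.
  S_1 = Σ v_i α_i r_i = 9·6·2 + 7·5·8 + 4·9·3 + 3·10·0 + 10·1·10 = 596 ≡ 2.
  α_i^2 mod 11 = [3, 3, 4, 1, 1].
  S_2 = Σ v_i α_i^2 r_i = 9·3·2 + 7·3·8 + 4·4·3 + 3·1·0 + 10·1·10 = 370 ≡ 7.
  S = (10, 2, 7) ≠ 0, so r is not a codeword (an error is present).
Step 3: locate the error. For a single error e at position i, S_ℓ = v_i·e·α_i^ℓ, so α_err = S_1/S_0.
  S_0^{−1} = 10^{−1} = 10 (mod 11), so α_err = 2·10 = 20 ≡ 9 = α_3. Error position i = 3.
  Consistency check: S_2/S_1 = 7·6 = 42 ≡ 9 = α_err ✓ (single-error assumption holds).
Step 4: error magnitude e = S_0/v_3 = S_0·∏_{j≠3}(α_3 − α_j) = 10·3 = 30 ≡ 8 (mod 11).
Step 5: correct position 3: c_3 = r_3 − e = 3 − 8 ≡ 6 (mod 11). Hence c = [2, 8, 6, 0, 10].
  Check: interpolating c through the α_i gives m(x) = 5 + 5·x (degree < 2) with m(α_i) = c_i for every i, so c is indeed a codeword.


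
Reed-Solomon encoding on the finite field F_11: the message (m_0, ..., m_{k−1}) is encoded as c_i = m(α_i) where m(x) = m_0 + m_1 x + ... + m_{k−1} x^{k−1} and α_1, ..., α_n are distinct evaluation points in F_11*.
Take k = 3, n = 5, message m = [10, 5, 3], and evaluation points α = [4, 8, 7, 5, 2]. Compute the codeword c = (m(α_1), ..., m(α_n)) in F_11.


c = [1, 0, 5, 0, 10]

Message polynomial: m(x) = 10 + 5·x + 3·x^2 (mod 11).
For each evaluation point α_i, compute m(α_i) mod 11:
  α_1 = 4: Horner steps 3 → 6 → 1, so m(4) = 1.
  α_2 = 8: Horner steps 3 → 7 → 0, so m(8) = 0.
  α_3 = 7: Horner steps 3 → 4 → 5, so m(7) = 5.
  α_4 = 5: Horner steps 3 → 9 → 0, so m(5) = 0.
  α_5 = 2: Horner steps 3 → 0 → 10, so m(2) = 10.
Codeword c = [1, 0, 5, 0, 10] ∈ F_11^5.


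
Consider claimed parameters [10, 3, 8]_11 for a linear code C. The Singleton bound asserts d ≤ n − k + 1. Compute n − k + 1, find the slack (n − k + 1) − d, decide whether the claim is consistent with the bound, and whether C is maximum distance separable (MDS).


Singleton RHS = n − k + 1 = 8, slack = 0, bound satisfied, MDS.

Singleton bound: d ≤ n − k + 1.
Here n = 10, k = 3, so n − k + 1 = 8.
Given d = 8, check d ≤ 8: YES.
Slack = (n − k + 1) − d = 0.
The code is MDS (slack = 0).
Description: the claimed parameters are [10, 3, 8]_11; such a code would be MDS (meets Singleton bound).


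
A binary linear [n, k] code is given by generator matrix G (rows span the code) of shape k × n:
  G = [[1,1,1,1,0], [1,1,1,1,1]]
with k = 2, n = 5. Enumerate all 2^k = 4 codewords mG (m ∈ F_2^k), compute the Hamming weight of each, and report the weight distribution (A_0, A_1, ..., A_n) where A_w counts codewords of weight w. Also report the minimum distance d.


Weight distribution: A_0 = 1, A_1 = 1, A_4 = 1, A_5 = 1. Minimum distance d = 1.

Enumerate all 2^2 = 4 messages m ∈ F_2^2.
For each, compute codeword c = mG in F_2^5, then tally its weight.
  m = 00 → c = 00000, weight = 0.
  m = 10 → c = 11110, weight = 4.
  m = 01 → c = 11111, weight = 5.
  m = 11 → c = 00001, weight = 1.
Tally weights:
  weight 0: 1 codewords.
  weight 1: 1 codewords.
  weight 4: 1 codewords.
  weight 5: 1 codewords.
Minimum distance d = smallest w > 0 with A_w > 0 = 1.
Sanity: Σ A_w = 4 = 2^2 = 4 ✓.


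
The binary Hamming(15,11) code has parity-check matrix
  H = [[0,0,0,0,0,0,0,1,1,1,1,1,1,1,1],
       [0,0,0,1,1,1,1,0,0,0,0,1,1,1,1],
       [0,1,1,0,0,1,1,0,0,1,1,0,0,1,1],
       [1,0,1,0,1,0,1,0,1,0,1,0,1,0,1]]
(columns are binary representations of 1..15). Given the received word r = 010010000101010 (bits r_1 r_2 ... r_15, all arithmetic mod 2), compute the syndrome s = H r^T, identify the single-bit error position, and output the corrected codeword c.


s = (1, 1, 1, 1)^T, error position = 15, corrected codeword c = 010010000101011

Compute s = H r^T mod 2 one row at a time:
  s_1 = 0 + 0 + 1 + 0 + 1 + 0 + 1 + 0 = 3 ≡ 1 (mod 2).
  s_2 = 0 + 1 + 0 + 0 + 1 + 0 + 1 + 0 = 3 ≡ 1 (mod 2).
  s_3 = 1 + 0 + 0 + 0 + 1 + 0 + 1 + 0 = 3 ≡ 1 (mod 2).
  s_4 = 0 + 0 + 1 + 0 + 0 + 0 + 0 + 0 = 1 ≡ 1 (mod 2).
s = (1, 1, 1, 1)^T — this equals column 15 of H (binary 1111), so error is at position 15.
Correct: flip bit 15 of r = 010010000101010 to get c = 010010000101011.


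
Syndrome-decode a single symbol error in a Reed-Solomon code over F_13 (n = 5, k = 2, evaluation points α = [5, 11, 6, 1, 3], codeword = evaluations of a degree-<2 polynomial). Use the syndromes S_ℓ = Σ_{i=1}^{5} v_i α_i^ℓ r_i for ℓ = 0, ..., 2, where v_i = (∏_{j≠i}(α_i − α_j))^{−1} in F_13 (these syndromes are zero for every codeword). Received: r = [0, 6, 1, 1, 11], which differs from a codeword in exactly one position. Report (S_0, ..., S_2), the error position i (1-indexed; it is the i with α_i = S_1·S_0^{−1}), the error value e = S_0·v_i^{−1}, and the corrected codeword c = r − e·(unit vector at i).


S = (7, 7, 7), error at position 4, error magnitude e = 5, c = [0, 6, 1, 9, 11].

Step 1: column multipliers v_i = (∏_{j≠i}(α_i − α_j))^{−1} mod 13.
  i = 1 (α = 5): (5−11)(5−6)(5−1)(5−3) = (−6)·(−1)·4·2 = 48 ≡ 9, so v_1 = 9^{−1} = 3 (mod 13).
  i = 2 (α = 11): (11−5)(11−6)(11−1)(11−3) = 6·5·10·8 = 2400 ≡ 8, so v_2 = 8^{−1} = 5 (mod 13).
  i = 3 (α = 6): (6−5)(6−11)(6−1)(6−3) = 1·(−5)·5·3 = −75 ≡ 3, so v_3 = 3^{−1} = 9 (mod 13).
  i = 4 (α = 1): (1−5)(1−11)(1−6)(1−3) = (−4)·(−10)·(−5)·(−2) = 400 ≡ 10, so v_4 = 10^{−1} = 4 (mod 13).
  i = 5 (α = 3): (3−5)(3−11)(3−6)(3−1) = (−2)·(−8)·(−3)·2 = −96 ≡ 8, so v_5 = 8^{−1} = 5 (mod 13).
  v = [3, 5, 9, 4, 5].
Step 2: syndromes of r = [0, 6, 1, 1, 11] (all sums mod 13).
  S_0 = Σ v_i r_i = 3·0 + 5·6 + 9·1 + 4·1 + 5·11 = 98 ≡ 7.
  S_1 = Σ v_i α_i r_i = 3·5·0 + 5·11·6 + 9·6·1 + 4·1·1 + 5·3·11 = 553 ≡ 7.
  α_i^2 mod 13 = [12, 4, 10, 1, 9].
  S_2 = Σ v_i α_i^2 r_i = 3·12·0 + 5·4·6 + 9·10·1 + 4·1·1 + 5·9·11 = 709 ≡ 7.
  S = (7, 7, 7) ≠ 0, so r is not a codeword (an error is present).
Step 3: locate the error. For a single error e at position i, S_ℓ = v_i·e·α_i^ℓ, so α_err = S_1/S_0.
  S_0^{−1} = 7^{−1} = 2 (mod 13), so α_err = 7·2 = 14 ≡ 1 = α_4. Error position i = 4.
  Consistency check: S_2/S_1 = 7·2 = 14 ≡ 1 = α_err ✓ (single-error assumption holds).
Step 4: error magnitude e = S_0/v_4 = S_0·∏_{j≠4}(α_4 − α_j) = 7·10 = 70 ≡ 5 (mod 13).
Step 5: correct position 4: c_4 = r_4 − e = 1 − 5 ≡ 9 (mod 13). Hence c = [0, 6, 1, 9, 11].
  Check: interpolating c through the α_i gives m(x) = 8 + 1·x (degree < 2) with m(α_i) = c_i for every i, so c is indeed a codeword.


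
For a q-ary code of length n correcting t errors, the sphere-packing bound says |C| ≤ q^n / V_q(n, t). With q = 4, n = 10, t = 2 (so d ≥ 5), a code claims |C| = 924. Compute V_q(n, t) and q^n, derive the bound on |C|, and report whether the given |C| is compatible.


V_q(n, t) = 436, q^n = 1048576, Hamming bound = 2404, |C| = 924 ≤ bound (satisfied).

Step 1: Compute V_q(n, t) = Σ_{j=0}^2 C(n, j) (q−1)^j.
  j = 0: C(10,0)·(3)^0 = 1·1 = 1.
  j = 1: C(10,1)·(3)^1 = 10·3 = 30.
  j = 2: C(10,2)·(3)^2 = 45·9 = 405.
  V_q(n, t) = 1 + 30 + 405 = 436.
Step 2: q^n = 4^10 = 1048576.
Step 3: Hamming bound ⌊q^n / V_q(n,t)⌋ = ⌊1048576/436⌋ = 2404.
Step 4: Compare |C| = 924 to 2404: satisfied.
The claimed |C| lies below the Hamming bound.


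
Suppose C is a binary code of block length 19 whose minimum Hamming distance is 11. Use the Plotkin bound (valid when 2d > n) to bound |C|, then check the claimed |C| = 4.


Plotkin bound M ≤ 6; given |C| = 4 ≤ bound (satisfied).

Check applicability: 2d = 22, n = 19.
2d − n = 3 > 0, so Plotkin applies.
Compute d/(2d−n) = 11/3 ≈ 3.6667.
⌊d/(2d−n)⌋ = 3.
Plotkin bound: M ≤ 2·3 = 6.
Given |C| = 4, check: satisfied.
This |C| is below the Plotkin bound.


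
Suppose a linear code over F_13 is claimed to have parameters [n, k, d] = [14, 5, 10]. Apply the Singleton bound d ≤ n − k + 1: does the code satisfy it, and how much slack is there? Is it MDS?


Singleton RHS = n − k + 1 = 10, slack = 0, bound satisfied, MDS.

Singleton bound: d ≤ n − k + 1.
Here n = 14, k = 5, so n − k + 1 = 10.
Given d = 10, check d ≤ 10: YES.
Slack = (n − k + 1) − d = 0.
The code is MDS (slack = 0).
Description: the claimed parameters are [14, 5, 10]_13; such a code would be MDS (meets Singleton bound).


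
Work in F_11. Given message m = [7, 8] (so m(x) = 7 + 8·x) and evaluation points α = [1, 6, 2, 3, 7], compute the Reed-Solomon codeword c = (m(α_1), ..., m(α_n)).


c = [4, 0, 1, 9, 8]

Message polynomial: m(x) = 7 + 8·x (mod 11).
For each evaluation point α_i, compute m(α_i) mod 11:
  α_1 = 1: Horner steps 8 → 4, so m(1) = 4.
  α_2 = 6: Horner steps 8 → 0, so m(6) = 0.
  α_3 = 2: Horner steps 8 → 1, so m(2) = 1.
  α_4 = 3: Horner steps 8 → 9, so m(3) = 9.
  α_5 = 7: Horner steps 8 → 8, so m(7) = 8.
Codeword c = [4, 0, 1, 9, 8] ∈ F_11^5.


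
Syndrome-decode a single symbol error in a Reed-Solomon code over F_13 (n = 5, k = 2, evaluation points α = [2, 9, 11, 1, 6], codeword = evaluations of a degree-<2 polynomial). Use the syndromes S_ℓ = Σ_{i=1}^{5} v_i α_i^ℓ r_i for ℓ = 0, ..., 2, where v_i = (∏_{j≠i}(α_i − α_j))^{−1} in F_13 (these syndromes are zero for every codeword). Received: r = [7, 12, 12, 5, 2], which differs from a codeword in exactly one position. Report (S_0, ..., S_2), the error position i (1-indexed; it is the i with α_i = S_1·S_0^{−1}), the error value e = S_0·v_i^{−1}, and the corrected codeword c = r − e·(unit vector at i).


S = (2, 5, 6), error at position 2, error magnitude e = 4, c = [7, 8, 12, 5, 2].

Step 1: column multipliers v_i = (∏_{j≠i}(α_i − α_j))^{−1} mod 13.
  i = 1 (α = 2): (2−9)(2−11)(2−1)(2−6) = (−7)·(−9)·1·(−4) = −252 ≡ 8, so v_1 = 8^{−1} = 5 (mod 13).
  i = 2 (α = 9): (9−2)(9−11)(9−1)(9−6) = 7·(−2)·8·3 = −336 ≡ 2, so v_2 = 2^{−1} = 7 (mod 13).
  i = 3 (α = 11): (11−2)(11−9)(11−1)(11−6) = 9·2·10·5 = 900 ≡ 3, so v_3 = 3^{−1} = 9 (mod 13).
  i = 4 (α = 1): (1−2)(1−9)(1−11)(1−6) = (−1)·(−8)·(−10)·(−5) = 400 ≡ 10, so v_4 = 10^{−1} = 4 (mod 13).
  i = 5 (α = 6): (6−2)(6−9)(6−11)(6−1) = 4·(−3)·(−5)·5 = 300 ≡ 1, so v_5 = 1^{−1} = 1 (mod 13).
  v = [5, 7, 9, 4, 1].
Step 2: syndromes of r = [7, 12, 12, 5, 2] (all sums mod 13).
  S_0 = Σ v_i r_i = 5·7 + 7·12 + 9·12 + 4·5 + 1·2 = 249 ≡ 2.
  S_1 = Σ v_i α_i r_i = 5·2·7 + 7·9·12 + 9·11·12 + 4·1·5 + 1·6·2 = 2046 ≡ 5.
  α_i^2 mod 13 = [4, 3, 4, 1, 10].
  S_2 = Σ v_i α_i^2 r_i = 5·4·7 + 7·3·12 + 9·4·12 + 4·1·5 + 1·10·2 = 864 ≡ 6.
  S = (2, 5, 6) ≠ 0, so r is not a codeword (an error is present).
Step 3: locate the error. For a single error e at position i, S_ℓ = v_i·e·α_i^ℓ, so α_err = S_1/S_0.
  S_0^{−1} = 2^{−1} = 7 (mod 13), so α_err = 5·7 = 35 ≡ 9 = α_2. Error position i = 2.
  Consistency check: S_2/S_1 = 6·8 = 48 ≡ 9 = α_err ✓ (single-error assumption holds).
Step 4: error magnitude e = S_0/v_2 = S_0·∏_{j≠2}(α_2 − α_j) = 2·2 = 4 ≡ 4 (mod 13).
Step 5: correct position 2: c_2 = r_2 − e = 12 − 4 ≡ 8 (mod 13). Hence c = [7, 8, 12, 5, 2].
  Check: interpolating c through the α_i gives m(x) = 3 + 2·x (degree < 2) with m(α_i) = c_i for every i, so c is indeed a codeword.


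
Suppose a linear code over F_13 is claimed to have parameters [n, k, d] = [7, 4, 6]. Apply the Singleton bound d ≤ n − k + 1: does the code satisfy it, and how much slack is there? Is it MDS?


Singleton RHS = n − k + 1 = 4, slack = -2, bound violated (no such code; not MDS).

Singleton bound: d ≤ n − k + 1.
Here n = 7, k = 4, so n − k + 1 = 4.
Given d = 6, check d ≤ 4: NO.
Slack = (n − k + 1) − d = -2.
The slack is negative: d = 6 exceeds n − k + 1 = 4 by 2, so the Singleton bound is violated and no linear [7, 4, 6]_13 code can exist. In particular it is not MDS (MDS requires d = n − k + 1 exactly).
Description: the claimed parameters are [7, 4, 6]_13; such a code would be impossible (violates the Singleton bound).


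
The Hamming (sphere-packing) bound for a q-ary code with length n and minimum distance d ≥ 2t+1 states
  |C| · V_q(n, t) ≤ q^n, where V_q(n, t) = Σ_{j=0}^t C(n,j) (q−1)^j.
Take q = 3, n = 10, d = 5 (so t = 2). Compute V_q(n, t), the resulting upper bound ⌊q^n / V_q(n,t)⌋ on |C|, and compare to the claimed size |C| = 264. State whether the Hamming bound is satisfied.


V_q(n, t) = 201, q^n = 59049, Hamming bound = 293, |C| = 264 ≤ bound (satisfied).

Step 1: Compute V_q(n, t) = Σ_{j=0}^2 C(n, j) (q−1)^j.
  j = 0: C(10,0)·(2)^0 = 1·1 = 1.
  j = 1: C(10,1)·(2)^1 = 10·2 = 20.
  j = 2: C(10,2)·(2)^2 = 45·4 = 180.
  V_q(n, t) = 1 + 20 + 180 = 201.
Step 2: q^n = 3^10 = 59049.
Step 3: Hamming bound ⌊q^n / V_q(n,t)⌋ = ⌊59049/201⌋ = 293.
Step 4: Compare |C| = 264 to 293: satisfied.
The claimed |C| lies below the Hamming bound.


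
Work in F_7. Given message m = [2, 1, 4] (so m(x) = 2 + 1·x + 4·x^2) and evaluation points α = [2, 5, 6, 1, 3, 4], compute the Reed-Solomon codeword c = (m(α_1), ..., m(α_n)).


c = [6, 2, 5, 0, 6, 0]

Message polynomial: m(x) = 2 + 1·x + 4·x^2 (mod 7).
For each evaluation point α_i, compute m(α_i) mod 7:
  α_1 = 2: Horner steps 4 → 2 → 6, so m(2) = 6.
  α_2 = 5: Horner steps 4 → 0 → 2, so m(5) = 2.
  α_3 = 6: Horner steps 4 → 4 → 5, so m(6) = 5.
  α_4 = 1: Horner steps 4 → 5 → 0, so m(1) = 0.
  α_5 = 3: Horner steps 4 → 6 → 6, so m(3) = 6.
  α_6 = 4: Horner steps 4 → 3 → 0, so m(4) = 0.
Codeword c = [6, 2, 5, 0, 6, 0] ∈ F_7^6.


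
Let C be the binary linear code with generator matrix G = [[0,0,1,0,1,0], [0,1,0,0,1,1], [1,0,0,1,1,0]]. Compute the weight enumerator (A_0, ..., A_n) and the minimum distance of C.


Weight distribution: A_0 = 1, A_2 = 1, A_3 = 4, A_4 = 1, A_6 = 1. Minimum distance d = 2.

Enumerate all 2^3 = 8 messages m ∈ F_2^3.
For each, compute codeword c = mG in F_2^6, then tally its weight.
  m = 000 → c = 000000, weight = 0.
  m = 100 → c = 001010, weight = 2.
  m = 010 → c = 010011, weight = 3.
  m = 110 → c = 011001, weight = 3.
  m = 001 → c = 100110, weight = 3.
  m = 101 → c = 101100, weight = 3.
  m = 011 → c = 110101, weight = 4.
  m = 111 → c = 111111, weight = 6.
Tally weights:
  weight 0: 1 codewords.
  weight 2: 1 codewords.
  weight 3: 4 codewords.
  weight 4: 1 codewords.
  weight 6: 1 codewords.
Minimum distance d = smallest w > 0 with A_w > 0 = 2.
Sanity: Σ A_w = 8 = 2^3 = 8 ✓.


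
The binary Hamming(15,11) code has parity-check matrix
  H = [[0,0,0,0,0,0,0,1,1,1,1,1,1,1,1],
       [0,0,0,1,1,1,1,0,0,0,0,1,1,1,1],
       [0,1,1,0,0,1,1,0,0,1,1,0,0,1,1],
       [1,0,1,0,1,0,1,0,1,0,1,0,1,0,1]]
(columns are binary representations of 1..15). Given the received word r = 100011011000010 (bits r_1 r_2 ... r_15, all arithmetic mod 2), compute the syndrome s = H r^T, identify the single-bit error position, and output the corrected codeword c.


s = (1, 1, 0, 1)^T, error position = 13, corrected codeword c = 100011011000110

Compute s = H r^T mod 2 one row at a time:
  s_1 = 1 + 1 + 0 + 0 + 0 + 0 + 1 + 0 = 3 ≡ 1 (mod 2).
  s_2 = 0 + 1 + 1 + 0 + 0 + 0 + 1 + 0 = 3 ≡ 1 (mod 2).
  s_3 = 0 + 0 + 1 + 0 + 0 + 0 + 1 + 0 = 2 ≡ 0 (mod 2).
  s_4 = 1 + 0 + 1 + 0 + 1 + 0 + 0 + 0 = 3 ≡ 1 (mod 2).
s = (1, 1, 0, 1)^T — this equals column 13 of H (binary 1101), so error is at position 13.
Correct: flip bit 13 of r = 100011011000010 to get c = 100011011000110.


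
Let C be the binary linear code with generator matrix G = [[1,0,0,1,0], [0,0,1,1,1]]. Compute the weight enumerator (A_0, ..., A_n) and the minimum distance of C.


Weight distribution: A_0 = 1, A_2 = 1, A_3 = 2. Minimum distance d = 2.

Enumerate all 2^2 = 4 messages m ∈ F_2^2.
For each, compute codeword c = mG in F_2^5, then tally its weight.
  m = 00 → c = 00000, weight = 0.
  m = 10 → c = 10010, weight = 2.
  m = 01 → c = 00111, weight = 3.
  m = 11 → c = 10101, weight = 3.
Tally weights:
  weight 0: 1 codewords.
  weight 2: 1 codewords.
  weight 3: 2 codewords.
Minimum distance d = smallest w > 0 with A_w > 0 = 2.
Sanity: Σ A_w = 4 = 2^2 = 4 ✓.


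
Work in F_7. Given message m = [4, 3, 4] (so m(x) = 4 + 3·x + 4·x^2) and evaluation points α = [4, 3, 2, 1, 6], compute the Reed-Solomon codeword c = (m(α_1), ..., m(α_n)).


c = [3, 0, 5, 4, 5]

Message polynomial: m(x) = 4 + 3·x + 4·x^2 (mod 7).
For each evaluation point α_i, compute m(α_i) mod 7:
  α_1 = 4: Horner steps 4 → 5 → 3, so m(4) = 3.
  α_2 = 3: Horner steps 4 → 1 → 0, so m(3) = 0.
  α_3 = 2: Horner steps 4 → 4 → 5, so m(2) = 5.
  α_4 = 1: Horner steps 4 → 0 → 4, so m(1) = 4.
  α_5 = 6: Horner steps 4 → 6 → 5, so m(6) = 5.
Codeword c = [3, 0, 5, 4, 5] ∈ F_7^5.


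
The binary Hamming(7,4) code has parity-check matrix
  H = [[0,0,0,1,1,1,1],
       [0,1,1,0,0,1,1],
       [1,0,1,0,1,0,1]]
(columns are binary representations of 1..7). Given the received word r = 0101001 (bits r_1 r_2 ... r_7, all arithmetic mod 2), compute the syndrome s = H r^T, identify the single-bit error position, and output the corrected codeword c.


s = (0, 0, 1)^T, error position = 1, corrected codeword c = 1101001

Compute s = H r^T mod 2 one row at a time:
  s_1 = 1 + 0 + 0 + 1 = 2 ≡ 0 (mod 2).
  s_2 = 1 + 0 + 0 + 1 = 2 ≡ 0 (mod 2).
  s_3 = 0 + 0 + 0 + 1 = 1 ≡ 1 (mod 2).
s = (0, 0, 1)^T — this equals column 1 of H (binary 001), so error is at position 1.
Correct: flip bit 1 of r = 0101001 to get c = 1101001.


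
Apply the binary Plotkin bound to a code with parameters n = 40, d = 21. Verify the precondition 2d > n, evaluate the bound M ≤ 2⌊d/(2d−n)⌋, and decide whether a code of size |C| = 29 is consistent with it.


Plotkin bound M ≤ 20; given |C| = 29 > bound (violated).

Check applicability: 2d = 42, n = 40.
2d − n = 2 > 0, so Plotkin applies.
Compute d/(2d−n) = 21/2 ≈ 10.5000.
⌊d/(2d−n)⌋ = 10.
Plotkin bound: M ≤ 2·10 = 20.
Given |C| = 29, check: VIOLATED.
This |C| is above the Plotkin bound, so no binary code with n = 40, d = 21 and 29 codewords exists.


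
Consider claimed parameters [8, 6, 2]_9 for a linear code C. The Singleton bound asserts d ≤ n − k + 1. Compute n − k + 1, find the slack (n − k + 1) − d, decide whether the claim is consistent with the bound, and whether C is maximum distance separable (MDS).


Singleton RHS = n − k + 1 = 3, slack = 1, bound satisfied, not MDS.

Singleton bound: d ≤ n − k + 1.
Here n = 8, k = 6, so n − k + 1 = 3.
Given d = 2, check d ≤ 3: YES.
Slack = (n − k + 1) − d = 1.
The code is NOT MDS (slack = 1 > 0).
Description: the claimed parameters are [8, 6, 2]_9; such a code would be non-MDS.


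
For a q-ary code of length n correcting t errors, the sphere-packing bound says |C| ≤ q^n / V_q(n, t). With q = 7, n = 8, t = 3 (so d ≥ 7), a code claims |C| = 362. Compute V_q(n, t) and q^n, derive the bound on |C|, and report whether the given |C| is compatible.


V_q(n, t) = 13153, q^n = 5764801, Hamming bound = 438, |C| = 362 ≤ bound (satisfied).

Step 1: Compute V_q(n, t) = Σ_{j=0}^3 C(n, j) (q−1)^j.
  j = 0: C(8,0)·(6)^0 = 1·1 = 1.
  j = 1: C(8,1)·(6)^1 = 8·6 = 48.
  j = 2: C(8,2)·(6)^2 = 28·36 = 1008.
  j = 3: C(8,3)·(6)^3 = 56·216 = 12096.
  V_q(n, t) = 1 + 48 + 1008 + 12096 = 13153.
Step 2: q^n = 7^8 = 5764801.
Step 3: Hamming bound ⌊q^n / V_q(n,t)⌋ = ⌊5764801/13153⌋ = 438.
Step 4: Compare |C| = 362 to 438: satisfied.
The claimed |C| lies below the Hamming bound.


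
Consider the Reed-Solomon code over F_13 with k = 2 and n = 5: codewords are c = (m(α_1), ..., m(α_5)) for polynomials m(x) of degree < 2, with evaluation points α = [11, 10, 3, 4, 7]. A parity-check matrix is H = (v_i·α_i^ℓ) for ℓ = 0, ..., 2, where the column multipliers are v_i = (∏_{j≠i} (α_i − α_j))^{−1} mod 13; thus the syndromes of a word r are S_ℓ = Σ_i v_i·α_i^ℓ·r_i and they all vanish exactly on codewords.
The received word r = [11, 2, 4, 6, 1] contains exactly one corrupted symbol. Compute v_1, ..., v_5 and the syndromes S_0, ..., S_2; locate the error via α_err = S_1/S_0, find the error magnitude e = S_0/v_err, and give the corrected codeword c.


S = (8, 6, 11), error at position 4, error magnitude e = 6, c = [11, 2, 4, 0, 1].

Step 1: column multipliers v_i = (∏_{j≠i}(α_i − α_j))^{−1} mod 13.
  i = 1 (α = 11): (11−10)(11−3)(11−4)(11−7) = 1·8·7·4 = 224 ≡ 3, so v_1 = 3^{−1} = 9 (mod 13).
  i = 2 (α = 10): (10−11)(10−3)(10−4)(10−7) = (−1)·7·6·3 = −126 ≡ 4, so v_2 = 4^{−1} = 10 (mod 13).
  i = 3 (α = 3): (3−11)(3−10)(3−4)(3−7) = (−8)·(−7)·(−1)·(−4) = 224 ≡ 3, so v_3 = 3^{−1} = 9 (mod 13).
  i = 4 (α = 4): (4−11)(4−10)(4−3)(4−7) = (−7)·(−6)·1·(−3) = −126 ≡ 4, so v_4 = 4^{−1} = 10 (mod 13).
  i = 5 (α = 7): (7−11)(7−10)(7−3)(7−4) = (−4)·(−3)·4·3 = 144 ≡ 1, so v_5 = 1^{−1} = 1 (mod 13).
  v = [9, 10, 9, 10, 1].
Step 2: syndromes of r = [11, 2, 4, 6, 1] (all sums mod 13).
  S_0 = Σ v_i r_i = 9·11 + 10·2 + 9·4 + 10·6 + 1·1 = 216 ≡ 8.
  S_1 = Σ v_i α_i r_i = 9·11·11 + 10·10·2 + 9·3·4 + 10·4·6 + 1·7·1 = 1644 ≡ 6.
  α_i^2 mod 13 = [4, 9, 9, 3, 10].
  S_2 = Σ v_i α_i^2 r_i = 9·4·11 + 10·9·2 + 9·9·4 + 10·3·6 + 1·10·1 = 1090 ≡ 11.
  S = (8, 6, 11) ≠ 0, so r is not a codeword (an error is present).
Step 3: locate the error. For a single error e at position i, S_ℓ = v_i·e·α_i^ℓ, so α_err = S_1/S_0.
  S_0^{−1} = 8^{−1} = 5 (mod 13), so α_err = 6·5 = 30 ≡ 4 = α_4. Error position i = 4.
  Consistency check: S_2/S_1 = 11·11 = 121 ≡ 4 = α_err ✓ (single-error assumption holds).
Step 4: error magnitude e = S_0/v_4 = S_0·∏_{j≠4}(α_4 − α_j) = 8·4 = 32 ≡ 6 (mod 13).
Step 5: correct position 4: c_4 = r_4 − e = 6 − 6 ≡ 0 (mod 13). Hence c = [11, 2, 4, 0, 1].
  Check: interpolating c through the α_i gives m(x) = 3 + 9·x (degree < 2) with m(α_i) = c_i for every i, so c is indeed a codeword.


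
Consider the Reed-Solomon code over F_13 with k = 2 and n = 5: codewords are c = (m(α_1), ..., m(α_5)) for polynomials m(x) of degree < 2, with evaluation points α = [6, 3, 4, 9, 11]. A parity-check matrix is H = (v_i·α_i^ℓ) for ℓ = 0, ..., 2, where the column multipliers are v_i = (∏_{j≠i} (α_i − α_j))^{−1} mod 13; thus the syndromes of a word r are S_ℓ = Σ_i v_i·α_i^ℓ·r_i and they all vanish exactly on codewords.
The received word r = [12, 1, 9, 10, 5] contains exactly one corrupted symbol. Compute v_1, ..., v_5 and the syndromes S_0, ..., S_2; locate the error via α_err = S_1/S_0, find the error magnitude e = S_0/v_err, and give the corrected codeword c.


S = (5, 3, 7), error at position 5, error magnitude e = 5, c = [12, 1, 9, 10, 0].

Step 1: column multipliers v_i = (∏_{j≠i}(α_i − α_j))^{−1} mod 13.
  i = 1 (α = 6): (6−3)(6−4)(6−9)(6−11) = 3·2·(−3)·(−5) = 90 ≡ 12, so v_1 = 12^{−1} = 12 (mod 13).
  i = 2 (α = 3): (3−6)(3−4)(3−9)(3−11) = (−3)·(−1)·(−6)·(−8) = 144 ≡ 1, so v_2 = 1^{−1} = 1 (mod 13).
  i = 3 (α = 4): (4−6)(4−3)(4−9)(4−11) = (−2)·1·(−5)·(−7) = −70 ≡ 8, so v_3 = 8^{−1} = 5 (mod 13).
  i = 4 (α = 9): (9−6)(9−3)(9−4)(9−11) = 3·6·5·(−2) = −180 ≡ 2, so v_4 = 2^{−1} = 7 (mod 13).
  i = 5 (α = 11): (11−6)(11−3)(11−4)(11−9) = 5·8·7·2 = 560 ≡ 1, so v_5 = 1^{−1} = 1 (mod 13).
  v = [12, 1, 5, 7, 1].
Step 2: syndromes of r = [12, 1, 9, 10, 5] (all sums mod 13).
  S_0 = Σ v_i r_i = 12·12 + 1·1 + 5·9 + 7·10 + 1·5 = 265 ≡ 5.
  S_1 = Σ v_i α_i r_i = 12·6·12 + 1·3·1 + 5·4·9 + 7·9·10 + 1·11·5 = 1732 ≡ 3.
  α_i^2 mod 13 = [10, 9, 3, 3, 4].
  S_2 = Σ v_i α_i^2 r_i = 12·10·12 + 1·9·1 + 5·3·9 + 7·3·10 + 1·4·5 = 1814 ≡ 7.
  S = (5, 3, 7) ≠ 0, so r is not a codeword (an error is present).
Step 3: locate the error. For a single error e at position i, S_ℓ = v_i·e·α_i^ℓ, so α_err = S_1/S_0.
  S_0^{−1} = 5^{−1} = 8 (mod 13), so α_err = 3·8 = 24 ≡ 11 = α_5. Error position i = 5.
  Consistency check: S_2/S_1 = 7·9 = 63 ≡ 11 = α_err ✓ (single-error assumption holds).
Step 4: error magnitude e = S_0/v_5 = S_0·∏_{j≠5}(α_5 − α_j) = 5·1 = 5 ≡ 5 (mod 13).
Step 5: correct position 5: c_5 = r_5 − e = 5 − 5 ≡ 0 (mod 13). Hence c = [12, 1, 9, 10, 0].
  Check: interpolating c through the α_i gives m(x) = 3 + 8·x (degree < 2) with m(α_i) = c_i for every i, so c is indeed a codeword.
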